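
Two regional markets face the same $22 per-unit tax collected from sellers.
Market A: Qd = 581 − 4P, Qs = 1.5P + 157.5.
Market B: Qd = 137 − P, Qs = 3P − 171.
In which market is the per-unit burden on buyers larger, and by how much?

Market B, by $10.5.

Market A: pre-tax P* = $77, Q* = 273; post-tax Q = 249; per-unit burden on buyers = $6.
Market B: pre-tax P* = $77, Q* = 60; post-tax Q = 43.5; per-unit burden on buyers = $16.5.
Difference: $6 vs $16.5 → market B is larger by $10.5.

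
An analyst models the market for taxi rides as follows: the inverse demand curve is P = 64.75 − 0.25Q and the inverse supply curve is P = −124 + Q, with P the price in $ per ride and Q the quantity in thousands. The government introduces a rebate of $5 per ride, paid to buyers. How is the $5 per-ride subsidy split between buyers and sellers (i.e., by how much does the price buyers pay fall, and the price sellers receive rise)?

Rewrite in direct form: Qd = 259 − 4P and Qs = P + 124.
Without the subsidy, 259 − 4P = P + 124 gives 5P = 135, so P* = $27 and Q* = 151.
With a per-unit subsidy paid to buyers, each effectively pays P − 5, so demand becomes Qd = 259 − 4(P − 5).
Solving gives Q = 155 with buyers paying $26 and sellers receiving $31 (the $5 wedge).
Gain to buyers: $1; to sellers: $4. (They sum to $5.)

Buyers gain $1 per ride; sellers gain $4 per ride.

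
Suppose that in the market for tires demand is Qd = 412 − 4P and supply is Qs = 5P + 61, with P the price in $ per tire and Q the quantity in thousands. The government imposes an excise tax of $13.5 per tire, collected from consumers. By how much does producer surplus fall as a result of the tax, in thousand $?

Producer surplus falls by $1446 thousand.

Without the tax, 412 − 4P = 5P + 61 gives 9P = 351, so P* = $39 and Q* = 256.
With the tax collected from consumers, demand (in seller-price terms) shifts: Qd = 412 − 4(P + 13.5).
New equilibrium: consumers pay $46.5, producers receive $33, Q = 226. (Wedge: Pb − Ps = 13.5.)
ΔPS is the trapezoid between Q = 226 and Q = 256 of height $6: ½ · (256 + 226) · 6 = $1446.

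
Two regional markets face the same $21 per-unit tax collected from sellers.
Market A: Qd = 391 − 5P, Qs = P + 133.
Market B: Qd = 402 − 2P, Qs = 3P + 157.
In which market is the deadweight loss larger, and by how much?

Market A: pre-tax P* = $43, Q* = 176; post-tax Q = 158.5; deadweight loss = $183.75.
Market B: pre-tax P* = $49, Q* = 304; post-tax Q = 278.8; deadweight loss = $264.6.
Difference: $183.75 vs $264.6 → market B is larger by $80.85.

Market B, by $80.85.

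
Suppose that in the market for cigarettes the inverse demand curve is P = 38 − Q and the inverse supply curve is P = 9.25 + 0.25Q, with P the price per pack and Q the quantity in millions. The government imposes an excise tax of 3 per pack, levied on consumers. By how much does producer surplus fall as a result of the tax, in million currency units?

Inverting to Q(P) form: Qd = 38 − P; Qs = 4P − 37.
Before the tax: set 38 − P = 4P − 37 → P* = 15, Q* = 23.
With the tax collected from consumers, demand (in seller-price terms) shifts: Qd = 38 − (P + 3).
New equilibrium: consumers pay 17.4, producers receive 14.4, Q = 20.6. (Wedge: Pb − Ps = 3.)
ΔPS is the trapezoid between Q = 20.6 and Q = 23 of height 0.6: ½ · (23 + 20.6) · 0.6 = 13.08.

Producer surplus falls by 13.08 million.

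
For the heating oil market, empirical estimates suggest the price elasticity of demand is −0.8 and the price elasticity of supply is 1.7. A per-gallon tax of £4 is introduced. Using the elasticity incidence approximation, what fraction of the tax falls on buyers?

Incidence ratio: buyers' share ≈ εs / (εs + |εd|) = 1.7 / (1.7 + 0.8) = 0.68.
Supply is the more elastic side, so buyers bear the larger share.

Buyers' share ≈ 0.68.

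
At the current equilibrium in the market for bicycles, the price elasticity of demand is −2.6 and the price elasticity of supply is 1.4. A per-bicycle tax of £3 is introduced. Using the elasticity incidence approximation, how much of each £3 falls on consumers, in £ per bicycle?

Incidence ratio: consumers' share ≈ εs / (εs + |εd|) = 1.4 / (1.4 + 2.6) = 0.35.
So consumers bear ≈ 0.35 × £3 = £1.05; producers bear £1.95.

Consumers bear ≈ £1.05 per bicycle.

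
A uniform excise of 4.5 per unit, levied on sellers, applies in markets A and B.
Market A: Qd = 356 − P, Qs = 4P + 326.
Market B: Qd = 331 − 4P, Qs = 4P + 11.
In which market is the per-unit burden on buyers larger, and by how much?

Market A, by 1.35.

Market A: pre-tax P* = 6, Q* = 350; post-tax Q = 346.4; per-unit burden on buyers = 3.6.
Market B: pre-tax P* = 40, Q* = 171; post-tax Q = 162; per-unit burden on buyers = 2.25.
Difference: 3.6 vs 2.25 → market A is larger by 1.35.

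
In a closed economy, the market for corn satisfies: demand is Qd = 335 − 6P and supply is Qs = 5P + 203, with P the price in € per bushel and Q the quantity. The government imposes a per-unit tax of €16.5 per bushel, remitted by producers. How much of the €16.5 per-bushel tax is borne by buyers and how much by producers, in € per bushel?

Without the tax, 335 − 6P = 5P + 203 gives 11P = 132, so P* = €12 and Q* = 263.
With the tax collected from producers, supply shifts: Qs = 5(P − 16.5) + 203.
Solving gives Q = 218 with buyers paying €19.5 and producers receiving €3 (the €16.5 wedge).
Burden on buyers: €7.5; on producers: €9. (They sum to €16.5.)

Buyers bear €7.5 per bushel; producers bear €9 per bushel.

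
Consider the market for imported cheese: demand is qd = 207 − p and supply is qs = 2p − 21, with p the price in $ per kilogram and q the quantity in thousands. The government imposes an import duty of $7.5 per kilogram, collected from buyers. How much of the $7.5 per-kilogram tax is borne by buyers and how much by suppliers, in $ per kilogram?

Buyers bear $5 per kilogram; suppliers bear $2.5 per kilogram.

Without the tax, 207 − p = 2p − 21 gives 3p = 228, so p* = $76 and q* = 131.
With the tax collected from buyers, demand (in seller-price terms) shifts: qd = 207 − (p + 7.5).
Solving gives q = 126 with buyers paying $81 and suppliers receiving $73.5 (the $7.5 wedge).
Burden on buyers: $5; on suppliers: $2.5. (They sum to $7.5.)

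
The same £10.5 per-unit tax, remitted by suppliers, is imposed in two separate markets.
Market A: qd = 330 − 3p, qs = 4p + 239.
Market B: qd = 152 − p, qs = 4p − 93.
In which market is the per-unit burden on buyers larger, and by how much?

Market B, by £2.4.

Market A: pre-tax p* = £13, q* = 291; post-tax q = 273; per-unit burden on buyers = £6.
Market B: pre-tax p* = £49, q* = 103; post-tax q = 94.6; per-unit burden on buyers = £8.4.
Difference: £6 vs £8.4 → market B is larger by £2.4.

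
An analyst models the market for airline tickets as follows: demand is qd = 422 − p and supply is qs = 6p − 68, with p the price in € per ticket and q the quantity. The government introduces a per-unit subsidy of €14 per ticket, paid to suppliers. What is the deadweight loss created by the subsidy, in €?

Before the subsidy: set 422 − p = 6p − 68 → p* = €70, q* = 352.
With a per-unit subsidy paid to suppliers, each receives p + 14 per unit sold, so supply becomes qs = 6(p + 14) − 68.
New equilibrium: consumers pay €58, suppliers receive €72, q = 364. (Wedge: pb − ps = −14.)
Quantity rises by |ΔQ| = |352 − 364| = 12.
DWL = ½ · t · |ΔQ| = ½ · 14 · 12 = €84.

Deadweight loss = €84.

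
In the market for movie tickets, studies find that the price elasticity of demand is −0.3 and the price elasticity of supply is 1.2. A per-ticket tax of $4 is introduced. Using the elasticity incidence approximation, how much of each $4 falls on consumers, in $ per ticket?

Consumers bear ≈ $3.2 per ticket.

Incidence ratio: consumers' share ≈ εs / (εs + |εd|) = 1.2 / (1.2 + 0.3) = 0.8.
So consumers bear ≈ 0.8 × $4 = $3.2; sellers bear $0.8.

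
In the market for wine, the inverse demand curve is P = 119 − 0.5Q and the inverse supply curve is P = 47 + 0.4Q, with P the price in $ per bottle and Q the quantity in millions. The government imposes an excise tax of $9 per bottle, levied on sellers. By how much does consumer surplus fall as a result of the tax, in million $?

Consumer surplus falls by $375 million.

Inverting to Q(P) form: Qd = 238 − 2P; Qs = 2.5P − 117.5.
Without the tax, 238 − 2P = 2.5P − 117.5 gives 4.5P = 355.5, so P* = $79 and Q* = 80.
With the tax collected from sellers, supply shifts: Qs = 2.5(P − 9) − 117.5.
New equilibrium: buyers pay $84, sellers receive $75, Q = 70. (Wedge: Pb − Ps = 9.)
ΔCS is the trapezoid between Q = 70 and Q = 80 of height $5: ½ · (80 + 70) · 5 = $375.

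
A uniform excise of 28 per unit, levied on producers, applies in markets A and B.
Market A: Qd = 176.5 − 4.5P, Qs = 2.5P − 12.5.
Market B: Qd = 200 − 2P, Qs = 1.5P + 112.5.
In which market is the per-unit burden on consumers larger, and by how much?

Market A: pre-tax P* = 27, Q* = 55; post-tax Q = 10; per-unit burden on consumers = 10.
Market B: pre-tax P* = 25, Q* = 150; post-tax Q = 126; per-unit burden on consumers = 12.
Difference: 10 vs 12 → market B is larger by 2.

Market B, by 2.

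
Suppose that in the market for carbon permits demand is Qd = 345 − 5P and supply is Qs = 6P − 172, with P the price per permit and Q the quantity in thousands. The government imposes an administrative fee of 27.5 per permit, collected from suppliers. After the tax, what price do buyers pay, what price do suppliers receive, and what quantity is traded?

Buyers pay 62; suppliers receive 34.5; quantity = 35.

Before the tax: set 345 − 5P = 6P − 172 → P* = 47, Q* = 110.
With the tax collected from suppliers, supply shifts: Qs = 6(P − 27.5) − 172.
New equilibrium: buyers pay 62, suppliers receive 34.5, Q = 35. (Wedge: Pb − Ps = 27.5.)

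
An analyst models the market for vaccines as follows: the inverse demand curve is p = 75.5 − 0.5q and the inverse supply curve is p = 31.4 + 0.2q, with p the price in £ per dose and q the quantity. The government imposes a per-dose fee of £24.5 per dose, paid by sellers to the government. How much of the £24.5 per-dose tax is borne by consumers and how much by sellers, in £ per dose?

Rewrite in direct form: qd = 151 − 2p and qs = 5p − 157.
Without the tax, 151 − 2p = 5p − 157 gives 7p = 308, so p* = £44 and q* = 63.
With the tax collected from sellers, supply shifts: qs = 5(p − 24.5) − 157.
Solving gives q = 28 with consumers paying £61.5 and sellers receiving £37 (the £24.5 wedge).
Burden on consumers: £17.5; on sellers: £7. (They sum to £24.5.)
The less price-elastic side of the market bears the larger share of a per-unit tax.

Consumers bear £17.5 per dose; sellers bear £7 per dose.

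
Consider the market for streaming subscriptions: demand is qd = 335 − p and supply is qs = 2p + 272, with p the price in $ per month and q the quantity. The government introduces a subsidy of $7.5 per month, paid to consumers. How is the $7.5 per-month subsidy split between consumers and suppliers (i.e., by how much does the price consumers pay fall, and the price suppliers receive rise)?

Consumers gain $5 per month; suppliers gain $2.5 per month.

Without the subsidy, 335 − p = 2p + 272 gives 3p = 63, so p* = $21 and q* = 314.
With a per-unit subsidy paid to consumers, each effectively pays p − 7.5, so demand becomes qd = 335 − (p − 7.5).
Solving gives q = 319 with consumers paying $16 and suppliers receiving $23.5 (the $7.5 wedge).
Gain to consumers: $5; to suppliers: $2.5. (They sum to $7.5.)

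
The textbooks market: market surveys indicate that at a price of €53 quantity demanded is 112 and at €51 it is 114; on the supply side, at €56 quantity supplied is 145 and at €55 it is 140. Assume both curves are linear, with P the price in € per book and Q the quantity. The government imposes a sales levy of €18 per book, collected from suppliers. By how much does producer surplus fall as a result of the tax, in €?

Producer surplus falls by €322.5.

Demand slope: (114 − 112)/(51 − 53) = -1, so Qd = 165 − P.
Supply slope: (140 − 145)/(55 − 56) = 5, so Qs = 5P − 135.
Without the tax, 165 − P = 5P − 135 gives 6P = 300, so P* = €50 and Q* = 115.
With the tax collected from suppliers, supply shifts: Qs = 5(P − 18) − 135.
New equilibrium: consumers pay €65, suppliers receive €47, Q = 100. (Wedge: Pb − Ps = 18.)
ΔPS is the trapezoid between Q = 100 and Q = 115 of height €3: ½ · (115 + 100) · 3 = €322.5.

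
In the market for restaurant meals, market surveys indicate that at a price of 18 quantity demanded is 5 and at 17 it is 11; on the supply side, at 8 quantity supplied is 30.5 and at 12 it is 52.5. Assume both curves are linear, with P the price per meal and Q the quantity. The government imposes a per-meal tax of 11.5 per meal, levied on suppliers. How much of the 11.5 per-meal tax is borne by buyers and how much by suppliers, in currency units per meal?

Demand slope: (11 − 5)/(17 − 18) = -6, so Qd = 113 − 6P.
Supply slope: (52.5 − 30.5)/(12 − 8) = 5.5, so Qs = 5.5P − 13.5.
Before the tax: set 113 − 6P = 5.5P − 13.5 → P* = 11, Q* = 47.
With the tax collected from suppliers, supply shifts: Qs = 5.5(P − 11.5) − 13.5.
New equilibrium: buyers pay 16.5, suppliers receive 5, Q = 14. (Wedge: Pb − Ps = 11.5.)
Burden on buyers: 5.5; on suppliers: 6. (They sum to 11.5.)
The less price-elastic side of the market bears the larger share of a per-unit tax.

Buyers bear 5.5 per meal; suppliers bear 6 per meal.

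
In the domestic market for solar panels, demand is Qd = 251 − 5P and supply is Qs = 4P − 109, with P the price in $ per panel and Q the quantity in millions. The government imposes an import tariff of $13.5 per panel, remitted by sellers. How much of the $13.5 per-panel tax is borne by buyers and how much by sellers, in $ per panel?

Without the tax, 251 − 5P = 4P − 109 gives 9P = 360, so P* = $40 and Q* = 51.
With the tax collected from sellers, supply shifts: Qs = 4(P − 13.5) − 109.
New equilibrium: buyers pay $46, sellers receive $32.5, Q = 21. (Wedge: Pb − Ps = 13.5.)
Burden on buyers: $6; on sellers: $7.5. (They sum to $13.5.)
The less price-elastic side of the market bears the larger share of a per-unit tax.

Buyers bear $6 per panel; sellers bear $7.5 per panel.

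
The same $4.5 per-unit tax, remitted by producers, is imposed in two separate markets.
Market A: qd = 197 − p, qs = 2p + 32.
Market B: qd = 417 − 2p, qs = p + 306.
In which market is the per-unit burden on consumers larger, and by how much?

Market A, by $1.5.

Market A: pre-tax p* = $55, q* = 142; post-tax q = 139; per-unit burden on consumers = $3.
Market B: pre-tax p* = $37, q* = 343; post-tax q = 340; per-unit burden on consumers = $1.5.
Difference: $3 vs $1.5 → market A is larger by $1.5.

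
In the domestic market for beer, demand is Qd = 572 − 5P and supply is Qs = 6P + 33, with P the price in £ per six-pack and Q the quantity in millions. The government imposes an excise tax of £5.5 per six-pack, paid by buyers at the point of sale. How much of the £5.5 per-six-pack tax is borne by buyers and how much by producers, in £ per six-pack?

Buyers bear £3 per six-pack; producers bear £2.5 per six-pack.

Before the tax: set 572 − 5P = 6P + 33 → P* = £49, Q* = 327.
With the tax collected from buyers, demand (in seller-price terms) shifts: Qd = 572 − 5(P + 5.5).
Solving gives Q = 312 with buyers paying £52 and producers receiving £46.5 (the £5.5 wedge).
Burden on buyers: £3; on producers: £2.5. (They sum to £5.5.)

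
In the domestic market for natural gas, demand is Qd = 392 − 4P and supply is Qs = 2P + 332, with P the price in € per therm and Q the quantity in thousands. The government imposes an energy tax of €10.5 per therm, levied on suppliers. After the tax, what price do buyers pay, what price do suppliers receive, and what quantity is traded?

Before the tax: set 392 − 4P = 2P + 332 → P* = €10, Q* = 352.
With the tax collected from suppliers, supply shifts: Qs = 2(P − 10.5) + 332.
New equilibrium: buyers pay €13.5, suppliers receive €3, Q = 338. (Wedge: Pb − Ps = 10.5.)

Buyers pay €13.5; suppliers receive €3; quantity = 338.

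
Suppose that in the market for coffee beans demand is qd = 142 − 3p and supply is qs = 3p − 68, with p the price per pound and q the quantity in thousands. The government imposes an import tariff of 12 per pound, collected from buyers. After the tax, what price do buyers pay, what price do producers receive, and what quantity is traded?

Buyers pay 41; producers receive 29; quantity = 19.

Before the tax: set 142 − 3p = 3p − 68 → p* = 35, q* = 37.
With the tax collected from buyers, demand (in seller-price terms) shifts: qd = 142 − 3(p + 12).
Solving gives q = 19 with buyers paying 41 and producers receiving 29 (the 12 wedge).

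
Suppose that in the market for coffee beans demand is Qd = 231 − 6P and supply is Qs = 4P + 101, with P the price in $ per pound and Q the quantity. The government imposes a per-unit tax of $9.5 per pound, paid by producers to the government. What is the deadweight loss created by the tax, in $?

Before the tax: set 231 − 6P = 4P + 101 → P* = $13, Q* = 153.
With the tax collected from producers, supply shifts: Qs = 4(P − 9.5) + 101.
Solving gives Q = 130.2 with consumers paying $16.8 and producers receiving $7.3 (the $9.5 wedge).
Quantity falls by |ΔQ| = |153 − 130.2| = 22.8.
DWL = ½ · t · |ΔQ| = ½ · 9.5 · 22.8 = $108.3.

Deadweight loss = $108.3.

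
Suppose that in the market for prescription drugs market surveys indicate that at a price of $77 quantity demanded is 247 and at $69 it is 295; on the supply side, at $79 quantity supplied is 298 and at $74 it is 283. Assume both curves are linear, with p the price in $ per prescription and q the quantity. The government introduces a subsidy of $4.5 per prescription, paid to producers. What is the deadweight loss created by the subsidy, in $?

Deadweight loss = $20.25.

Demand slope: (295 − 247)/(69 − 77) = -6, so qd = 709 − 6p.
Supply slope: (283 − 298)/(74 − 79) = 3, so qs = 3p + 61.
Without the subsidy, 709 − 6p = 3p + 61 gives 9p = 648, so p* = $72 and q* = 277.
With a per-unit subsidy paid to producers, each receives p + 4.5 per unit sold, so supply becomes qs = 3(p + 4.5) + 61.
New equilibrium: consumers pay $70.5, producers receive $75, q = 286. (Wedge: pb − ps = −4.5.)
Quantity rises by |ΔQ| = |277 − 286| = 9.
DWL = ½ · t · |ΔQ| = ½ · 4.5 · 9 = $20.25.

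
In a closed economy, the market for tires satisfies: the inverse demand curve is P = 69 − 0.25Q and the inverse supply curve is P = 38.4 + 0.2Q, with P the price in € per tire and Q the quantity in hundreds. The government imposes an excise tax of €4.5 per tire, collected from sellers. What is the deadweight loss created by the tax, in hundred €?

Inverting to Q(P) form: Qd = 276 − 4P; Qs = 5P − 192.
Without the tax, 276 − 4P = 5P − 192 gives 9P = 468, so P* = €52 and Q* = 68.
With the tax collected from sellers, supply shifts: Qs = 5(P − 4.5) − 192.
Solving gives Q = 58 with buyers paying €54.5 and sellers receiving €50 (the €4.5 wedge).
Quantity falls by |ΔQ| = |68 − 58| = 10.
DWL = ½ · t · |ΔQ| = ½ · 4.5 · 10 = €22.5.

Deadweight loss = €22.5 hundred.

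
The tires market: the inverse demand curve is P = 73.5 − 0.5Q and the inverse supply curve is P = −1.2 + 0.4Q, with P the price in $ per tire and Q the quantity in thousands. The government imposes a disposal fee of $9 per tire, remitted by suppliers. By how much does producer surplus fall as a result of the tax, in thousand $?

Rewrite in direct form: Qd = 147 − 2P and Qs = 2.5P + 3.
Before the tax: set 147 − 2P = 2.5P + 3 → P* = $32, Q* = 83.
With the tax collected from suppliers, supply shifts: Qs = 2.5(P − 9) + 3.
Solving gives Q = 73 with buyers paying $37 and suppliers receiving $28 (the $9 wedge).
ΔPS is the trapezoid between Q = 73 and Q = 83 of height $4: ½ · (83 + 73) · 4 = $312.

Producer surplus falls by $312 thousand.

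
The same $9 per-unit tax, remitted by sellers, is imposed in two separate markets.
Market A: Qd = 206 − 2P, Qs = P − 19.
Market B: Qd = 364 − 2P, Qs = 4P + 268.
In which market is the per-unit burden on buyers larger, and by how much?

Market A: pre-tax P* = $75, Q* = 56; post-tax Q = 50; per-unit burden on buyers = $3.
Market B: pre-tax P* = $16, Q* = 332; post-tax Q = 320; per-unit burden on buyers = $6.
Difference: $3 vs $6 → market B is larger by $3.

Market B, by $3.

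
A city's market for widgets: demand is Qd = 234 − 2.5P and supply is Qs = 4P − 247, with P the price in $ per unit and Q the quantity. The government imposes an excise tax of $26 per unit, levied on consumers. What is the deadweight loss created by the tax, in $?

Before the tax: set 234 − 2.5P = 4P − 247 → P* = $74, Q* = 49.
With the tax collected from consumers, demand (in seller-price terms) shifts: Qd = 234 − 2.5(P + 26).
New equilibrium: consumers pay $90, producers receive $64, Q = 9. (Wedge: Pb − Ps = 26.)
Quantity falls by |ΔQ| = |49 − 9| = 40.
DWL = ½ · t · |ΔQ| = ½ · 26 · 40 = $520.

Deadweight loss = $520.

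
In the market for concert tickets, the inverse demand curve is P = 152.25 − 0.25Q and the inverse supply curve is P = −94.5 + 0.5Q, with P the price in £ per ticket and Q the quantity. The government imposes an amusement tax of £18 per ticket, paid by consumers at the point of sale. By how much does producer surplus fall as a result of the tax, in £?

Inverting to Q(P) form: Qd = 609 − 4P; Qs = 2P + 189.
Without the tax, 609 − 4P = 2P + 189 gives 6P = 420, so P* = £70 and Q* = 329.
With the tax collected from consumers, demand (in seller-price terms) shifts: Qd = 609 − 4(P + 18).
New equilibrium: consumers pay £76, suppliers receive £58, Q = 305. (Wedge: Pb − Ps = 18.)
ΔPS is the trapezoid between Q = 305 and Q = 329 of height £12: ½ · (329 + 305) · 12 = £3804.

Producer surplus falls by £3804.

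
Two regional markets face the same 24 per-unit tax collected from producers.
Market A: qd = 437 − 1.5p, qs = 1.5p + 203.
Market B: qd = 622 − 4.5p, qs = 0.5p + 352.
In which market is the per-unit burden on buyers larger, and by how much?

Market A, by 9.6.

Market A: pre-tax p* = 78, q* = 320; post-tax q = 302; per-unit burden on buyers = 12.
Market B: pre-tax p* = 54, q* = 379; post-tax q = 368.2; per-unit burden on buyers = 2.4.
Difference: 12 vs 2.4 → market A is larger by 9.6.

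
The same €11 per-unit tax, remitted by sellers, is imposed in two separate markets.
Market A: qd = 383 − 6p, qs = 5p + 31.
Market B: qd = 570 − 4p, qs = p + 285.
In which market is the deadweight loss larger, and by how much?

Market A: pre-tax p* = €32, q* = 191; post-tax q = 161; deadweight loss = €165.
Market B: pre-tax p* = €57, q* = 342; post-tax q = 333.2; deadweight loss = €48.4.
Difference: €165 vs €48.4 → market A is larger by €116.6.

Market A, by €116.6.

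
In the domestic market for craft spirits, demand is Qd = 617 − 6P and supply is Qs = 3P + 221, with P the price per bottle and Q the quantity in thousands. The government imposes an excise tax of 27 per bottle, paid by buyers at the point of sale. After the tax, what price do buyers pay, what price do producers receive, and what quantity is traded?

Without the tax, 617 − 6P = 3P + 221 gives 9P = 396, so P* = 44 and Q* = 353.
With the tax collected from buyers, demand (in seller-price terms) shifts: Qd = 617 − 6(P + 27).
New equilibrium: buyers pay 53, producers receive 26, Q = 299. (Wedge: Pb − Ps = 27.)
The less price-elastic side of the market bears the larger share of a per-unit tax.

Buyers pay 53; producers receive 26; quantity = 299.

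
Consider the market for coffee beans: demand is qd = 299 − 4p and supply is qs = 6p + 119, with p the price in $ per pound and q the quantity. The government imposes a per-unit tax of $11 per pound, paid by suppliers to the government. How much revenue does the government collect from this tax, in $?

Tax revenue = $2206.6.

Without the tax, 299 − 4p = 6p + 119 gives 10p = 180, so p* = $18 and q* = 227.
With the tax collected from suppliers, supply shifts: qs = 6(p − 11) + 119.
New equilibrium: buyers pay $24.6, suppliers receive $13.6, q = 200.6. (Wedge: pb − ps = 11.)
Revenue = t · Q = 11 · 200.6 = $2206.6.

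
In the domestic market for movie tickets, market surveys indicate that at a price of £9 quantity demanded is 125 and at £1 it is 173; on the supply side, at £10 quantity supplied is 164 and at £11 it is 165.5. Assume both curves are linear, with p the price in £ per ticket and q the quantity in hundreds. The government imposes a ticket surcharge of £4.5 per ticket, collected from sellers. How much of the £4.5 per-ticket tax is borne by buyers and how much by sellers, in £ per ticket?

Buyers bear £0.9 per ticket; sellers bear £3.6 per ticket.

Demand slope: (173 − 125)/(1 − 9) = -6, so qd = 179 − 6p.
Supply slope: (165.5 − 164)/(11 − 10) = 1.5, so qs = 1.5p + 149.
Without the tax, 179 − 6p = 1.5p + 149 gives 7.5p = 30, so p* = £4 and q* = 155.
With the tax collected from sellers, supply shifts: qs = 1.5(p − 4.5) + 149.
New equilibrium: buyers pay £4.9, sellers receive £0.4, q = 149.6. (Wedge: pb − ps = 4.5.)
Burden on buyers: £0.9; on sellers: £3.6. (They sum to £4.5.)
The less price-elastic side of the market bears the larger share of a per-unit tax.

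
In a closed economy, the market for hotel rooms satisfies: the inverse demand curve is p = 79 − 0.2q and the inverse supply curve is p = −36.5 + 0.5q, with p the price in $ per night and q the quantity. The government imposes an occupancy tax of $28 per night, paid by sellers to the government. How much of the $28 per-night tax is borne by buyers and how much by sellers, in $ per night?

Buyers bear $8 per night; sellers bear $20 per night.

Inverting to q(p) form: qd = 395 − 5p; qs = 2p + 73.
Before the tax: set 395 − 5p = 2p + 73 → p* = $46, q* = 165.
With the tax collected from sellers, supply shifts: qs = 2(p − 28) + 73.
Solving gives q = 125 with buyers paying $54 and sellers receiving $26 (the $28 wedge).
Burden on buyers: $8; on sellers: $20. (They sum to $28.)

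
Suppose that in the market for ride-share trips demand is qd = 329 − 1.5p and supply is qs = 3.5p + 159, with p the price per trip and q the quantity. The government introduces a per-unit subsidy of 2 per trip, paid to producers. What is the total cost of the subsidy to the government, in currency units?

Without the subsidy, 329 − 1.5p = 3.5p + 159 gives 5p = 170, so p* = 34 and q* = 278.
With a per-unit subsidy paid to producers, each receives p + 2 per unit sold, so supply becomes qs = 3.5(p + 2) + 159.
Solving gives q = 280.1 with consumers paying 32.6 and producers receiving 34.6 (the 2 wedge).
Outlay = t · Q = 2 · 280.1 = 560.2.

Government outlay = 560.2.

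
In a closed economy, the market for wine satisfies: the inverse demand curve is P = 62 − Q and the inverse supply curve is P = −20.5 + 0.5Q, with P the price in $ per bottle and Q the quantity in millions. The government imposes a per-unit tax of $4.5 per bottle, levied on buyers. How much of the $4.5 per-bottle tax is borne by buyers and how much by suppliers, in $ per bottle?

Buyers bear $3 per bottle; suppliers bear $1.5 per bottle.

Inverting to Q(P) form: Qd = 62 − P; Qs = 2P + 41.
Before the tax: set 62 − P = 2P + 41 → P* = $7, Q* = 55.
With the tax collected from buyers, demand (in seller-price terms) shifts: Qd = 62 − (P + 4.5).
Solving gives Q = 52 with buyers paying $10 and suppliers receiving $5.5 (the $4.5 wedge).
Burden on buyers: $3; on suppliers: $1.5. (They sum to $4.5.)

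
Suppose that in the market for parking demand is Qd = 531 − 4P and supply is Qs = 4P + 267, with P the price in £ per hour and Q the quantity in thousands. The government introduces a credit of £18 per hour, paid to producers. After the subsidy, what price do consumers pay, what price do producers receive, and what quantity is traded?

Without the subsidy, 531 − 4P = 4P + 267 gives 8P = 264, so P* = £33 and Q* = 399.
With a per-unit subsidy paid to producers, each receives P + 18 per unit sold, so supply becomes Qs = 4(P + 18) + 267.
New equilibrium: consumers pay £24, producers receive £42, Q = 435. (Wedge: Pb − Ps = −18.)

Consumers pay £24; producers receive £42; quantity = 435.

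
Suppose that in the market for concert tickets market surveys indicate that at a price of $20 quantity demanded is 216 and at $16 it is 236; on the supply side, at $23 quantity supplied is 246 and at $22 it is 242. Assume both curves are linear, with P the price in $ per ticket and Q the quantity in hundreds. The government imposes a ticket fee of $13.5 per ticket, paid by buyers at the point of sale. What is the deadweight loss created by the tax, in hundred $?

Demand slope: (236 − 216)/(16 − 20) = -5, so Qd = 316 − 5P.
Supply slope: (242 − 246)/(22 − 23) = 4, so Qs = 4P + 154.
Without the tax, 316 − 5P = 4P + 154 gives 9P = 162, so P* = $18 and Q* = 226.
With the tax collected from buyers, demand (in seller-price terms) shifts: Qd = 316 − 5(P + 13.5).
Solving gives Q = 196 with buyers paying $24 and sellers receiving $10.5 (the $13.5 wedge).
Quantity falls by |ΔQ| = |226 − 196| = 30.
DWL = ½ · t · |ΔQ| = ½ · 13.5 · 30 = $202.5.

Deadweight loss = $202.5 hundred.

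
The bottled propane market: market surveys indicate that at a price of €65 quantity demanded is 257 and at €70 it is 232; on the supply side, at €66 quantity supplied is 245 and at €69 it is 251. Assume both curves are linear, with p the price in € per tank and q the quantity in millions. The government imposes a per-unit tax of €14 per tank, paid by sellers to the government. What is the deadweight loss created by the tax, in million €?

Demand slope: (232 − 257)/(70 − 65) = -5, so qd = 582 − 5p.
Supply slope: (251 − 245)/(69 − 66) = 2, so qs = 2p + 113.
Without the tax, 582 − 5p = 2p + 113 gives 7p = 469, so p* = €67 and q* = 247.
With the tax collected from sellers, supply shifts: qs = 2(p − 14) + 113.
New equilibrium: buyers pay €71, sellers receive €57, q = 227. (Wedge: pb − ps = 14.)
Quantity falls by |ΔQ| = |247 − 227| = 20.
DWL = ½ · t · |ΔQ| = ½ · 14 · 20 = €140.

Deadweight loss = €140 million.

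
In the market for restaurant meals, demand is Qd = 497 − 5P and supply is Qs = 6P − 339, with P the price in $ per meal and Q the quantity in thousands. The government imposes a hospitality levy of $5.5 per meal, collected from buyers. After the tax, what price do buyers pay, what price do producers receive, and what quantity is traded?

Before the tax: set 497 − 5P = 6P − 339 → P* = $76, Q* = 117.
With the tax collected from buyers, demand (in seller-price terms) shifts: Qd = 497 − 5(P + 5.5).
Solving gives Q = 102 with buyers paying $79 and producers receiving $73.5 (the $5.5 wedge).
The less price-elastic side of the market bears the larger share of a per-unit tax.

Buyers pay $79; producers receive $73.5; quantity = 102.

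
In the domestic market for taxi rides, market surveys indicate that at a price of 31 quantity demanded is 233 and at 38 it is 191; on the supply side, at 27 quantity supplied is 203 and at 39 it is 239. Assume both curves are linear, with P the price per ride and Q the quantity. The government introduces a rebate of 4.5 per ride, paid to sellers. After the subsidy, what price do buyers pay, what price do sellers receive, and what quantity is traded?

Buyers pay 31.5; sellers receive 36; quantity = 230.

Demand slope: (191 − 233)/(38 − 31) = -6, so Qd = 419 − 6P.
Supply slope: (239 − 203)/(39 − 27) = 3, so Qs = 3P + 122.
Before the subsidy: set 419 − 6P = 3P + 122 → P* = 33, Q* = 221.
With a per-unit subsidy paid to sellers, each receives P + 4.5 per unit sold, so supply becomes Qs = 3(P + 4.5) + 122.
Solving gives Q = 230 with buyers paying 31.5 and sellers receiving 36 (the 4.5 wedge).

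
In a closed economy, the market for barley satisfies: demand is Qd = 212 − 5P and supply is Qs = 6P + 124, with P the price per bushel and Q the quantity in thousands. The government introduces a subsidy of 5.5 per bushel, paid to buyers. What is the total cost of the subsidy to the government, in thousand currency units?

Government outlay = 1028.5 thousand.

Before the subsidy: set 212 − 5P = 6P + 124 → P* = 8, Q* = 172.
With a per-unit subsidy paid to buyers, each effectively pays P − 5.5, so demand becomes Qd = 212 − 5(P − 5.5).
Solving gives Q = 187 with buyers paying 5 and suppliers receiving 10.5 (the 5.5 wedge).
Outlay = t · Q = 5.5 · 187 = 1028.5.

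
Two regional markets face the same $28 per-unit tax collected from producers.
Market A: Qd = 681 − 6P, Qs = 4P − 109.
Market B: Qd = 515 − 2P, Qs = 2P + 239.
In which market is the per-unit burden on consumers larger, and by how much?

Market B, by $2.8.

Market A: pre-tax P* = $79, Q* = 207; post-tax Q = 139.8; per-unit burden on consumers = $11.2.
Market B: pre-tax P* = $69, Q* = 377; post-tax Q = 349; per-unit burden on consumers = $14.
Difference: $11.2 vs $14 → market B is larger by $2.8.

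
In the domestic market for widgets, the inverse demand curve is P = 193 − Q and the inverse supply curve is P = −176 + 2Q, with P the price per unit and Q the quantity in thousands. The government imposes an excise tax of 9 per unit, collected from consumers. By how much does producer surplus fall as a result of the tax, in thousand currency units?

Producer surplus falls by 729 thousand.

Inverting to Q(P) form: Qd = 193 − P; Qs = 0.5P + 88.
Without the tax, 193 − P = 0.5P + 88 gives 1.5P = 105, so P* = 70 and Q* = 123.
With the tax collected from consumers, demand (in seller-price terms) shifts: Qd = 193 − (P + 9).
New equilibrium: consumers pay 73, producers receive 64, Q = 120. (Wedge: Pb − Ps = 9.)
ΔPS is the trapezoid between Q = 120 and Q = 123 of height 6: ½ · (123 + 120) · 6 = 729.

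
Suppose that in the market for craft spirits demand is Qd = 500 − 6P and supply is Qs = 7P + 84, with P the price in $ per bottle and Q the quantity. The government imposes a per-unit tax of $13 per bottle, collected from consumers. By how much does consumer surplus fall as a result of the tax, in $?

Consumer surplus falls by $2009.

Before the tax: set 500 − 6P = 7P + 84 → P* = $32, Q* = 308.
With the tax collected from consumers, demand (in seller-price terms) shifts: Qd = 500 − 6(P + 13).
New equilibrium: consumers pay $39, producers receive $26, Q = 266. (Wedge: Pb − Ps = 13.)
ΔCS is the trapezoid between Q = 266 and Q = 308 of height $7: ½ · (308 + 266) · 7 = $2009.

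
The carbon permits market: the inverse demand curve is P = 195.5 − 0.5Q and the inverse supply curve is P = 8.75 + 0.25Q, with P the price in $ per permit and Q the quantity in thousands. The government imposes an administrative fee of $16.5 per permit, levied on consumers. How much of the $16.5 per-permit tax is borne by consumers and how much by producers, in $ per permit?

Consumers bear $11 per permit; producers bear $5.5 per permit.

Inverting to Q(P) form: Qd = 391 − 2P; Qs = 4P − 35.
Without the tax, 391 − 2P = 4P − 35 gives 6P = 426, so P* = $71 and Q* = 249.
With the tax collected from consumers, demand (in seller-price terms) shifts: Qd = 391 − 2(P + 16.5).
New equilibrium: consumers pay $82, producers receive $65.5, Q = 227. (Wedge: Pb − Ps = 16.5.)
Burden on consumers: $11; on producers: $5.5. (They sum to $16.5.)
The less price-elastic side of the market bears the larger share of a per-unit tax.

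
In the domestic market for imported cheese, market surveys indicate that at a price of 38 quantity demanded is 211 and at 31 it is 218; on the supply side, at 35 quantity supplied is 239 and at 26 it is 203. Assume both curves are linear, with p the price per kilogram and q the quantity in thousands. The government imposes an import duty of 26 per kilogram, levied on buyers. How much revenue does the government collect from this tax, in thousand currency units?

Tax revenue = 5153.2 thousand.

Demand slope: (218 − 211)/(31 − 38) = -1, so qd = 249 − p.
Supply slope: (203 − 239)/(26 − 35) = 4, so qs = 4p + 99.
Without the tax, 249 − p = 4p + 99 gives 5p = 150, so p* = 30 and q* = 219.
With the tax collected from buyers, demand (in seller-price terms) shifts: qd = 249 − (p + 26).
New equilibrium: buyers pay 50.8, producers receive 24.8, q = 198.2. (Wedge: pb − ps = 26.)
Revenue = t · Q = 26 · 198.2 = 5153.2.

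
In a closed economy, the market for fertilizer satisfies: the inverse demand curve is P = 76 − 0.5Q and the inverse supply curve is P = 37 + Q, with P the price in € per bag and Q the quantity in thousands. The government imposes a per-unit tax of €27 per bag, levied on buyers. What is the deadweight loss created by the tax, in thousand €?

Deadweight loss = €243 thousand.

Inverting to Q(P) form: Qd = 152 − 2P; Qs = P − 37.
Without the tax, 152 − 2P = P − 37 gives 3P = 189, so P* = €63 and Q* = 26.
With the tax collected from buyers, demand (in seller-price terms) shifts: Qd = 152 − 2(P + 27).
New equilibrium: buyers pay €72, sellers receive €45, Q = 8. (Wedge: Pb − Ps = 27.)
Quantity falls by |ΔQ| = |26 − 8| = 18.
DWL = ½ · t · |ΔQ| = ½ · 27 · 18 = €243.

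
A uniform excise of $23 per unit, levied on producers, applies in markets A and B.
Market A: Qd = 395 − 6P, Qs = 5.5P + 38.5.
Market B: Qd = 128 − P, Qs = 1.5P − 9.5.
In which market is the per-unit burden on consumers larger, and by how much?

Market A: pre-tax P* = $31, Q* = 209; post-tax Q = 143; per-unit burden on consumers = $11.
Market B: pre-tax P* = $55, Q* = 73; post-tax Q = 59.2; per-unit burden on consumers = $13.8.
Difference: $11 vs $13.8 → market B is larger by $2.8.

Market B, by $2.8.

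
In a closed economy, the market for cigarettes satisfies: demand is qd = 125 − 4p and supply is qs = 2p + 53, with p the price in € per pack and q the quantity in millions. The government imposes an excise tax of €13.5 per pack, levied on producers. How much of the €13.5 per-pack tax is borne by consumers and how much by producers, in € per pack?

Consumers bear €4.5 per pack; producers bear €9 per pack.

Before the tax: set 125 − 4p = 2p + 53 → p* = €12, q* = 77.
With the tax collected from producers, supply shifts: qs = 2(p − 13.5) + 53.
Solving gives q = 59 with consumers paying €16.5 and producers receiving €3 (the €13.5 wedge).
Burden on consumers: €4.5; on producers: €9. (They sum to €13.5.)
The less price-elastic side of the market bears the larger share of a per-unit tax.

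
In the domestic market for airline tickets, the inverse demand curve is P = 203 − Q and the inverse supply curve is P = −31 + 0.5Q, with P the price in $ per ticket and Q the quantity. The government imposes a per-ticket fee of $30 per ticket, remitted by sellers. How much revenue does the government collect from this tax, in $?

Rewrite in direct form: Qd = 203 − P and Qs = 2P + 62.
Before the tax: set 203 − P = 2P + 62 → P* = $47, Q* = 156.
With the tax collected from sellers, supply shifts: Qs = 2(P − 30) + 62.
New equilibrium: buyers pay $67, sellers receive $37, Q = 136. (Wedge: Pb − Ps = 30.)
Revenue = t · Q = 30 · 136 = $4080.

Tax revenue = $4080.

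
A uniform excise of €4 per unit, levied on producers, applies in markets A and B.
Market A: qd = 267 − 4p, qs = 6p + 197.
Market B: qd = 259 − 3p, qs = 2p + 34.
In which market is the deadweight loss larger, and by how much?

Market A, by €9.6.

Market A: pre-tax p* = €7, q* = 239; post-tax q = 229.4; deadweight loss = €19.2.
Market B: pre-tax p* = €45, q* = 124; post-tax q = 119.2; deadweight loss = €9.6.
Difference: €19.2 vs €9.6 → market A is larger by €9.6.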